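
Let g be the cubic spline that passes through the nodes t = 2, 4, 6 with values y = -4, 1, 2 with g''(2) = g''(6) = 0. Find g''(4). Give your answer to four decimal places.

Put m_i = g'' at the i-th knot. Here h = (2, 2) and Δ = (5/2, 1/2), so the interior equations h_(i-1)·m_(i-1) + 2(h_(i-1)+h_i)·m_i + h_i·m_(i+1) = 6(Δ_i − Δ_(i-1)) read
  2·m_0 + 8·m_1 + 2·m_2 = 6(Δ_1 - Δ_0) = -12
Natural end conditions: m_0 = m_2 = 0.
Solving: m_0 = 0, m_1 = -3/2, m_2 = 0.

-1.5000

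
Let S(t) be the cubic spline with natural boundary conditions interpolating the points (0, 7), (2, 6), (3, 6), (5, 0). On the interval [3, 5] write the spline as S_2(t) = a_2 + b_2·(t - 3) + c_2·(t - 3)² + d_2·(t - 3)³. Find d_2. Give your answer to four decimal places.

With σ_i denoting the second derivative at x_i, h_i = 2, 1, 2, and Δ_i = (y_(i+1) − y_i)/h_i = -1/2, 0, -3:
  2·σ_0 + 6·σ_1 + 1·σ_2 = 6(Δ_1 - Δ_0) = 3
  1·σ_1 + 6·σ_2 + 2·σ_3 = 6(Δ_2 - Δ_1) = -18
Natural end conditions: σ_0 = σ_3 = 0.
Solving the tridiagonal system: σ_0 = 0, σ_1 = 36/35, σ_2 = -111/35, σ_3 = 0.
On [3, 5], with S_2(t) = a_2 + b_2·(t - 3) + c_2·(t - 3)² + d_2·(t - 3)³: c_2 = σ_2/2 = -111/70, d_2 = (σ_3 - σ_2)/(6h_2) = 37/140, b_2 = Δ_2 - h_2(2σ_2 + σ_3)/6 = -31/35.

0.2643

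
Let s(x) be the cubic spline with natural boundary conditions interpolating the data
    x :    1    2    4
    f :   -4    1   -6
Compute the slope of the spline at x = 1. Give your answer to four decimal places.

6.4167

Let M_i = s''(x_i). Step sizes h_i = 1, 2; slopes of the chords Δ_i = (y_(i+1) - y_i)/h_i = 5, -7/2.
  1·M_0 + 6·M_1 + 2·M_2 = 6(Δ_1 - Δ_0) = -51
Natural end conditions: M_0 = M_2 = 0.
Solving the tridiagonal system: M_0 = 0, M_1 = -17/2, M_2 = 0.
On [1, 2], s'(x) = b_0 + 2c_0·(x - 1) + 3d_0·(x - 1)² with b_0 = Δ_0 - h_0(2M_0 + M_1)/6 = 77/12, c_0 = M_0/2 = 0, d_0 = (M_1 - M_0)/(6h_0) = -17/12. So s'(1) = 77/12.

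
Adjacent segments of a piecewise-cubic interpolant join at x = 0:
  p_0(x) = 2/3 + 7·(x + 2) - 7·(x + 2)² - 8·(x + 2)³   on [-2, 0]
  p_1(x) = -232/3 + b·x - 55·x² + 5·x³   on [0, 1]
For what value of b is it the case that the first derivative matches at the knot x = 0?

-117

p_0'(x) = 7 - 14·(x + 2) - 24·(x + 2)², so p_0'(0) = -117. On the right, p_1'(0) = b, so b = -117.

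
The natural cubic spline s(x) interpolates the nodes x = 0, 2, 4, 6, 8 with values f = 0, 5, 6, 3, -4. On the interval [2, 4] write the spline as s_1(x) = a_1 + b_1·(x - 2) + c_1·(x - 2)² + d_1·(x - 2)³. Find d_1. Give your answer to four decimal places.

Write M_i for s''(x_i). With h_i = 2, 2, 2, 2 and divided differences Δ_i = 5/2, 1/2, -3/2, -7/2, the continuity of s' gives the tridiagonal system
  2·M_0 + 8·M_1 + 2·M_2 = 6(Δ_1 - Δ_0) = -12
  2·M_1 + 8·M_2 + 2·M_3 = 6(Δ_2 - Δ_1) = -12
  2·M_2 + 8·M_3 + 2·M_4 = 6(Δ_3 - Δ_2) = -12
Natural end conditions: M_0 = M_4 = 0.
Solving the tridiagonal system: M_0 = 0, M_1 = -9/7, M_2 = -6/7, M_3 = -9/7, M_4 = 0.
On [2, 4], with s_1(x) = a_1 + b_1·(x - 2) + c_1·(x - 2)² + d_1·(x - 2)³: c_1 = M_1/2 = -9/14, d_1 = (M_2 - M_1)/(6h_1) = 1/28, b_1 = Δ_1 - h_1(2M_1 + M_2)/6 = 23/14.

0.0357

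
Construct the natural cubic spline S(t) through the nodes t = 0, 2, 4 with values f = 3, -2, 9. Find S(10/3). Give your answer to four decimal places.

Write M_i for S''(x_i). With h_i = 2, 2 and divided differences Δ_i = -5/2, 11/2, the continuity of S' gives the tridiagonal system
  2·M_0 + 8·M_1 + 2·M_2 = 6(Δ_1 - Δ_0) = 48
Natural end conditions: M_0 = M_2 = 0.
Solving: M_0 = 0, M_1 = 6, M_2 = 0.
On [2, 4], S(t) = -2 + 3/2·(t - 2) + 3·(t - 2)² - 1/2·(t - 2)³.
With (t - 2) = 4/3: S(10/3) = 112/27.

4.1481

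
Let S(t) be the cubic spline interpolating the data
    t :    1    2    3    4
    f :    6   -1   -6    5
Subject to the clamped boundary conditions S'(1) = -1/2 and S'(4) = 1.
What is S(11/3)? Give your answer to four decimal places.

2.5111

With σ_i denoting the second derivative at x_i, h_i = 1, 1, 1, and Δ_i = (y_(i+1) − y_i)/h_i = -7, -5, 11:
  1·σ_0 + 4·σ_1 + 1·σ_2 = 6(Δ_1 - Δ_0) = 12
  1·σ_1 + 4·σ_2 + 1·σ_3 = 6(Δ_2 - Δ_1) = 96
Clamped end conditions give two more equations: 2h_0·σ_0 + h_0·σ_1 = 6(Δ_0 - S'(1)) = -39 and h_2·σ_2 + 2h_2·σ_3 = 6(S'(4) - Δ_2) = -60.
Hence σ_0 = -94/5, σ_1 = -7/5, σ_2 = 182/5, σ_3 = -241/5.
On [3, 4], S(t) = -6 + 69/10·(t - 3) + 91/5·(t - 3)² - 141/10·(t - 3)³.
With (t - 3) = 2/3: S(11/3) = 113/45.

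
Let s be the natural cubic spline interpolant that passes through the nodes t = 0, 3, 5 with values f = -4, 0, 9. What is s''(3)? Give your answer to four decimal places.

1.9000

Write M_i for s''(x_i). With h_i = 3, 2 and divided differences Δ_i = 4/3, 9/2, the continuity of s' gives the tridiagonal system
  3·M_0 + 10·M_1 + 2·M_2 = 6(Δ_1 - Δ_0) = 19
Natural end conditions: M_0 = M_2 = 0.
Solving: M_0 = 0, M_1 = 19/10, M_2 = 0.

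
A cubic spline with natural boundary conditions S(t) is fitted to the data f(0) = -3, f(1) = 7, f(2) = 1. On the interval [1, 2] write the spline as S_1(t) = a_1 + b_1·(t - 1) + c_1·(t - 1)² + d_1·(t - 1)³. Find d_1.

4

Put m_i = S'' at the i-th knot. Here h = (1, 1) and Δ = (10, -6), so the interior equations h_(i-1)·m_(i-1) + 2(h_(i-1)+h_i)·m_i + h_i·m_(i+1) = 6(Δ_i − Δ_(i-1)) read
  1·m_0 + 4·m_1 + 1·m_2 = 6(Δ_1 - Δ_0) = -96
Natural end conditions: m_0 = m_2 = 0.
Forward elimination and back-substitution give m_0 = 0, m_1 = -24, m_2 = 0.
On [1, 2], with S_1(t) = a_1 + b_1·(t - 1) + c_1·(t - 1)² + d_1·(t - 1)³: c_1 = m_1/2 = -12, d_1 = (m_2 - m_1)/(6h_1) = 4, b_1 = Δ_1 - h_1(2m_1 + m_2)/6 = 2.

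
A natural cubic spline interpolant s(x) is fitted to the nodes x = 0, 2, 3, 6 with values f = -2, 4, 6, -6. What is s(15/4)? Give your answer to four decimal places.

5.1991

Write σ_i for s''(x_i). With h_i = 2, 1, 3 and divided differences Δ_i = 3, 2, -4, the continuity of s' gives the tridiagonal system
  2·σ_0 + 6·σ_1 + 1·σ_2 = 6(Δ_1 - Δ_0) = -6
  1·σ_1 + 8·σ_2 + 3·σ_3 = 6(Δ_2 - Δ_1) = -36
Natural end conditions: σ_0 = σ_3 = 0.
Forward elimination and back-substitution give σ_0 = 0, σ_1 = -12/47, σ_2 = -210/47, σ_3 = 0.
On [3, 6], s(x) = 6 + 22/47·(x - 3) - 105/47·(x - 3)² + 35/141·(x - 3)³.
With (x - 3) = 3/4: s(15/4) = 15639/3008.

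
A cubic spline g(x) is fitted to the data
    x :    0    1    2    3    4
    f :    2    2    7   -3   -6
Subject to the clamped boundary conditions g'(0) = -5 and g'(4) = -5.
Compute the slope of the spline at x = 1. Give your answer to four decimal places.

Let M_i = g''(x_i). Step sizes h_i = 1, 1, 1, 1; slopes of the chords Δ_i = (y_(i+1) - y_i)/h_i = 0, 5, -10, -3.
  1·M_0 + 4·M_1 + 1·M_2 = 6(Δ_1 - Δ_0) = 30
  1·M_1 + 4·M_2 + 1·M_3 = 6(Δ_2 - Δ_1) = -90
  1·M_2 + 4·M_3 + 1·M_4 = 6(Δ_3 - Δ_2) = 42
Clamped end conditions give two more equations: 2h_0·M_0 + h_0·M_1 = 6(Δ_0 - g'(0)) = 30 and h_3·M_3 + 2h_3·M_4 = 6(g'(4) - Δ_3) = -12.
Solving the tridiagonal system: M_0 = 117/14, M_1 = 93/7, M_2 = -63/2, M_3 = 159/7, M_4 = -243/14.
On [1, 2], g'(x) = b_1 + 2c_1·(x - 1) + 3d_1·(x - 1)² with b_1 = Δ_1 - h_1(2M_1 + M_2)/6 = 163/28, c_1 = M_1/2 = 93/14, d_1 = (M_2 - M_1)/(6h_1) = -209/28. So g'(1) = 163/28.

5.8214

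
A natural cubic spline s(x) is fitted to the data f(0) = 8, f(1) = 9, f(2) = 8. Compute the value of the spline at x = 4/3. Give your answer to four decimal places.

Put M_i = s'' at the i-th knot. Here h = (1, 1) and Δ = (1, -1), so the interior equations h_(i-1)·M_(i-1) + 2(h_(i-1)+h_i)·M_i + h_i·M_(i+1) = 6(Δ_i − Δ_(i-1)) read
  1·M_0 + 4·M_1 + 1·M_2 = 6(Δ_1 - Δ_0) = -12
Natural end conditions: M_0 = M_2 = 0.
Hence M_0 = 0, M_1 = -3, M_2 = 0.
On [1, 2], s(x) = 9 + 0·(x - 1) - 3/2·(x - 1)² + 1/2·(x - 1)³.
With (x - 1) = 1/3: s(4/3) = 239/27.

8.8519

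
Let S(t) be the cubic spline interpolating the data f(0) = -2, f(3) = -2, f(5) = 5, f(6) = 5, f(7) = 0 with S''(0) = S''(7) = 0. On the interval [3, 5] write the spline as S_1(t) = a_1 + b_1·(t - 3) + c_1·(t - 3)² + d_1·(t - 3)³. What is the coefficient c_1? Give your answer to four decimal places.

1.3808

Write M_i for S''(x_i). With h_i = 3, 2, 1, 1 and divided differences Δ_i = 0, 7/2, 0, -5, the continuity of S' gives the tridiagonal system
  3·M_0 + 10·M_1 + 2·M_2 = 6(Δ_1 - Δ_0) = 21
  2·M_1 + 6·M_2 + 1·M_3 = 6(Δ_2 - Δ_1) = -21
  1·M_2 + 4·M_3 + 1·M_4 = 6(Δ_3 - Δ_2) = -30
Natural end conditions: M_0 = M_4 = 0.
Hence M_0 = 0, M_1 = 591/214, M_2 = -354/107, M_3 = -714/107, M_4 = 0.
On [3, 5], with S_1(t) = a_1 + b_1·(t - 3) + c_1·(t - 3)² + d_1·(t - 3)³: c_1 = M_1/2 = 591/428, d_1 = (M_2 - M_1)/(6h_1) = -433/856, b_1 = Δ_1 - h_1(2M_1 + M_2)/6 = 591/214.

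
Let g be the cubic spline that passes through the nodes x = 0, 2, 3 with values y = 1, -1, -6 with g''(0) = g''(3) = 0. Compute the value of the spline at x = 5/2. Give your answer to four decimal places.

-3.2500

With M_i denoting the second derivative at x_i, h_i = 2, 1, and Δ_i = (y_(i+1) − y_i)/h_i = -1, -5:
  2·M_0 + 6·M_1 + 1·M_2 = 6(Δ_1 - Δ_0) = -24
Natural end conditions: M_0 = M_2 = 0.
Forward elimination and back-substitution give M_0 = 0, M_1 = -4, M_2 = 0.
On [2, 3], g(x) = -1 - 11/3·(x - 2) - 2·(x - 2)² + 2/3·(x - 2)³.
With (x - 2) = 1/2: g(5/2) = -13/4.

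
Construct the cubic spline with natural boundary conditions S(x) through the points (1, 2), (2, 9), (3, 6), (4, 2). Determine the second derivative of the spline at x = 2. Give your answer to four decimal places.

-15.6000

With M_i denoting the second derivative at x_i, h_i = 1, 1, 1, and Δ_i = (y_(i+1) − y_i)/h_i = 7, -3, -4:
  1·M_0 + 4·M_1 + 1·M_2 = 6(Δ_1 - Δ_0) = -60
  1·M_1 + 4·M_2 + 1·M_3 = 6(Δ_2 - Δ_1) = -6
Natural end conditions: M_0 = M_3 = 0.
Hence M_0 = 0, M_1 = -78/5, M_2 = 12/5, M_3 = 0.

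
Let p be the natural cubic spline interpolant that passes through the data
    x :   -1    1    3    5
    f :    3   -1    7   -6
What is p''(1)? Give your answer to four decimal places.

Write M_i for p''(x_i). With h_i = 2, 2, 2 and divided differences Δ_i = -2, 4, -13/2, the continuity of p' gives the tridiagonal system
  2·M_0 + 8·M_1 + 2·M_2 = 6(Δ_1 - Δ_0) = 36
  2·M_1 + 8·M_2 + 2·M_3 = 6(Δ_2 - Δ_1) = -63
Natural end conditions: M_0 = M_3 = 0.
Solving: M_0 = 0, M_1 = 69/10, M_2 = -48/5, M_3 = 0.

6.9000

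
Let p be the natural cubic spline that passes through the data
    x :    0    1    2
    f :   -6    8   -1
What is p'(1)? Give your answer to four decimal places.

Write m_i for p''(x_i). With h_i = 1, 1 and divided differences Δ_i = 14, -9, the continuity of p' gives the tridiagonal system
  1·m_0 + 4·m_1 + 1·m_2 = 6(Δ_1 - Δ_0) = -138
Natural end conditions: m_0 = m_2 = 0.
Solving the tridiagonal system: m_0 = 0, m_1 = -69/2, m_2 = 0.
On [1, 2], p'(x) = b_1 + 2c_1·(x - 1) + 3d_1·(x - 1)² with b_1 = Δ_1 - h_1(2m_1 + m_2)/6 = 5/2, c_1 = m_1/2 = -69/4, d_1 = (m_2 - m_1)/(6h_1) = 23/4. So p'(1) = 5/2.

2.5000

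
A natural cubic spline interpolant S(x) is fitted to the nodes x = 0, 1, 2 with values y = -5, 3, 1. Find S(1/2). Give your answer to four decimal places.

-0.0625

Write M_i for S''(x_i). With h_i = 1, 1 and divided differences Δ_i = 8, -2, the continuity of S' gives the tridiagonal system
  1·M_0 + 4·M_1 + 1·M_2 = 6(Δ_1 - Δ_0) = -60
Natural end conditions: M_0 = M_2 = 0.
Hence M_0 = 0, M_1 = -15, M_2 = 0.
On [0, 1], S(x) = -5 + 21/2·x + 0·x² - 5/2·x³.
With x = 1/2: S(1/2) = -1/16.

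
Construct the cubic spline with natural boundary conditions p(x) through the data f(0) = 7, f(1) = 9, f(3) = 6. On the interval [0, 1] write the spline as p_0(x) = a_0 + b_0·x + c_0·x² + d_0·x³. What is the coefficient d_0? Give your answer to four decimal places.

-0.5833

Let M_i = p''(x_i). Step sizes h_i = 1, 2; slopes of the chords Δ_i = (y_(i+1) - y_i)/h_i = 2, -3/2.
  1·M_0 + 6·M_1 + 2·M_2 = 6(Δ_1 - Δ_0) = -21
Natural end conditions: M_0 = M_2 = 0.
Forward elimination and back-substitution give M_0 = 0, M_1 = -7/2, M_2 = 0.
On [0, 1], with p_0(x) = a_0 + b_0·x + c_0·x² + d_0·x³: c_0 = M_0/2 = 0, d_0 = (M_1 - M_0)/(6h_0) = -7/12, b_0 = Δ_0 - h_0(2M_0 + M_1)/6 = 31/12.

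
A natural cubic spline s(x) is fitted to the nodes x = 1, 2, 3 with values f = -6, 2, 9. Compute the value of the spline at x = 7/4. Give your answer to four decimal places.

0.0820

Write σ_i for s''(x_i). With h_i = 1, 1 and divided differences Δ_i = 8, 7, the continuity of s' gives the tridiagonal system
  1·σ_0 + 4·σ_1 + 1·σ_2 = 6(Δ_1 - Δ_0) = -6
Natural end conditions: σ_0 = σ_2 = 0.
Forward elimination and back-substitution give σ_0 = 0, σ_1 = -3/2, σ_2 = 0.
On [1, 2], s(x) = -6 + 33/4·(x - 1) + 0·(x - 1)² - 1/4·(x - 1)³.
With (x - 1) = 3/4: s(7/4) = 21/256.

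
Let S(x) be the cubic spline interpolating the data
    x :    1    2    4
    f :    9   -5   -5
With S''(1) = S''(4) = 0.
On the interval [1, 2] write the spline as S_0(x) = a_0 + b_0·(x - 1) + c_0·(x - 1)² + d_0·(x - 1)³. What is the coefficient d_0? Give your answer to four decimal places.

2.3333

Write M_i for S''(x_i). With h_i = 1, 2 and divided differences Δ_i = -14, 0, the continuity of S' gives the tridiagonal system
  1·M_0 + 6·M_1 + 2·M_2 = 6(Δ_1 - Δ_0) = 84
Natural end conditions: M_0 = M_2 = 0.
Solving: M_0 = 0, M_1 = 14, M_2 = 0.
On [1, 2], with S_0(x) = a_0 + b_0·(x - 1) + c_0·(x - 1)² + d_0·(x - 1)³: c_0 = M_0/2 = 0, d_0 = (M_1 - M_0)/(6h_0) = 7/3, b_0 = Δ_0 - h_0(2M_0 + M_1)/6 = -49/3.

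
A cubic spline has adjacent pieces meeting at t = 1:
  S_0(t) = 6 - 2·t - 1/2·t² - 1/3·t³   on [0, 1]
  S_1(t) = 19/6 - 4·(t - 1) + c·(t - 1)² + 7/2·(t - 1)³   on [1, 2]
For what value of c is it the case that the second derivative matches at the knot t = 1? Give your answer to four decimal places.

-1.5000

S_0''(t) = -1 - 2·t, so S_0''(1) = -3. On the right, S_1''(1) = 2c, so c = -3/2.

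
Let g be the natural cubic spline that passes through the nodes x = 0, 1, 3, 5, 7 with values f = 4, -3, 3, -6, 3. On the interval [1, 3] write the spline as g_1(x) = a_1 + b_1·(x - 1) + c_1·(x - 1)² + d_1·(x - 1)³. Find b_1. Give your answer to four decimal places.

-2.3902

With M_i denoting the second derivative at x_i, h_i = 1, 2, 2, 2, and Δ_i = (y_(i+1) − y_i)/h_i = -7, 3, -9/2, 9/2:
  1·M_0 + 6·M_1 + 2·M_2 = 6(Δ_1 - Δ_0) = 60
  2·M_1 + 8·M_2 + 2·M_3 = 6(Δ_2 - Δ_1) = -45
  2·M_2 + 8·M_3 + 2·M_4 = 6(Δ_3 - Δ_2) = 54
Natural end conditions: M_0 = M_4 = 0.
Hence M_0 = 0, M_1 = 567/41, M_2 = -471/41, M_3 = 789/82, M_4 = 0.
On [1, 3], with g_1(x) = a_1 + b_1·(x - 1) + c_1·(x - 1)² + d_1·(x - 1)³: c_1 = M_1/2 = 567/82, d_1 = (M_2 - M_1)/(6h_1) = -173/82, b_1 = Δ_1 - h_1(2M_1 + M_2)/6 = -98/41.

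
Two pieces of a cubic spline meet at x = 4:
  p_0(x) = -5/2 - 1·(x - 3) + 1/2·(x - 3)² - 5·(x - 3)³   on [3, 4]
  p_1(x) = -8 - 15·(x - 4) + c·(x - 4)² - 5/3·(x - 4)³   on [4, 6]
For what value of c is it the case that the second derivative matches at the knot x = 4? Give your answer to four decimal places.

-14.5000

p_0''(x) = 1 - 30·(x - 3), so p_0''(4) = -29. On the right, p_1''(4) = 2c, so c = -29/2.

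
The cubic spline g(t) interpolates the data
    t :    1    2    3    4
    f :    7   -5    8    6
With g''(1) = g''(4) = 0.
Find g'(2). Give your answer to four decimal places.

Let M_i = g''(x_i). Step sizes h_i = 1, 1, 1; slopes of the chords Δ_i = (y_(i+1) - y_i)/h_i = -12, 13, -2.
  1·M_0 + 4·M_1 + 1·M_2 = 6(Δ_1 - Δ_0) = 150
  1·M_1 + 4·M_2 + 1·M_3 = 6(Δ_2 - Δ_1) = -90
Natural end conditions: M_0 = M_3 = 0.
Solving the tridiagonal system: M_0 = 0, M_1 = 46, M_2 = -34, M_3 = 0.
On [2, 3], g'(t) = b_1 + 2c_1·(t - 2) + 3d_1·(t - 2)² with b_1 = Δ_1 - h_1(2M_1 + M_2)/6 = 10/3, c_1 = M_1/2 = 23, d_1 = (M_2 - M_1)/(6h_1) = -40/3. So g'(2) = 10/3.

3.3333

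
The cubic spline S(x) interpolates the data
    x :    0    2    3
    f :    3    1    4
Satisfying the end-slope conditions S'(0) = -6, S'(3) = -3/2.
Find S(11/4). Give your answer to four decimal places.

Let m_i = S''(x_i). Step sizes h_i = 2, 1; slopes of the chords Δ_i = (y_(i+1) - y_i)/h_i = -1, 3.
  2·m_0 + 6·m_1 + 1·m_2 = 6(Δ_1 - Δ_0) = 24
Clamped end conditions give two more equations: 2h_0·m_0 + h_0·m_1 = 6(Δ_0 - S'(0)) = 30 and h_1·m_1 + 2h_1·m_2 = 6(S'(3) - Δ_1) = -27.
Solving the tridiagonal system: m_0 = 5, m_1 = 5, m_2 = -16.
On [2, 3], S(x) = 1 + 4·(x - 2) + 5/2·(x - 2)² - 7/2·(x - 2)³.
With (x - 2) = 3/4: S(11/4) = 503/128.

3.9297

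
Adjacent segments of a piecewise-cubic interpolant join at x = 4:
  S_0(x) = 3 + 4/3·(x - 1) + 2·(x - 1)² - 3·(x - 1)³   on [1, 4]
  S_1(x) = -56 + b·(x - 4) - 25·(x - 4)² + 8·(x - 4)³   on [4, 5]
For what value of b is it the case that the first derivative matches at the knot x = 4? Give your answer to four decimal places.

-67.6667

S_0'(x) = 4/3 + 4·(x - 1) - 9·(x - 1)², so S_0'(4) = -203/3. On the right, S_1'(4) = b, so b = -203/3.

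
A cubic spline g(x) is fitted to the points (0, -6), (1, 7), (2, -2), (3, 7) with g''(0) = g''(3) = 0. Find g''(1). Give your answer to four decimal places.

Write M_i for g''(x_i). With h_i = 1, 1, 1 and divided differences Δ_i = 13, -9, 9, the continuity of g' gives the tridiagonal system
  1·M_0 + 4·M_1 + 1·M_2 = 6(Δ_1 - Δ_0) = -132
  1·M_1 + 4·M_2 + 1·M_3 = 6(Δ_2 - Δ_1) = 108
Natural end conditions: M_0 = M_3 = 0.
Solving: M_0 = 0, M_1 = -212/5, M_2 = 188/5, M_3 = 0.

-42.4000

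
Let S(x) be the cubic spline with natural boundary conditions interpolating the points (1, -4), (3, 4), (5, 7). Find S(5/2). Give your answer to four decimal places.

2.4102

Let M_i = S''(x_i). Step sizes h_i = 2, 2; slopes of the chords Δ_i = (y_(i+1) - y_i)/h_i = 4, 3/2.
  2·M_0 + 8·M_1 + 2·M_2 = 6(Δ_1 - Δ_0) = -15
Natural end conditions: M_0 = M_2 = 0.
Forward elimination and back-substitution give M_0 = 0, M_1 = -15/8, M_2 = 0.
On [1, 3], S(x) = -4 + 37/8·(x - 1) + 0·(x - 1)² - 5/32·(x - 1)³.
With (x - 1) = 3/2: S(5/2) = 617/256.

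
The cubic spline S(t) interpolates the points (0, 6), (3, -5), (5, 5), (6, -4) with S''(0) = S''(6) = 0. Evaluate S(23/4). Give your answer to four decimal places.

Let σ_i = S''(x_i). Step sizes h_i = 3, 2, 1; slopes of the chords Δ_i = (y_(i+1) - y_i)/h_i = -11/3, 5, -9.
  3·σ_0 + 10·σ_1 + 2·σ_2 = 6(Δ_1 - Δ_0) = 52
  2·σ_1 + 6·σ_2 + 1·σ_3 = 6(Δ_2 - Δ_1) = -84
Natural end conditions: σ_0 = σ_3 = 0.
Forward elimination and back-substitution give σ_0 = 0, σ_1 = 60/7, σ_2 = -118/7, σ_3 = 0.
On [5, 6], S(t) = 5 - 71/21·(t - 5) - 59/7·(t - 5)² + 59/21·(t - 5)³.
With (t - 5) = 3/4: S(23/4) = -489/448.

-1.0915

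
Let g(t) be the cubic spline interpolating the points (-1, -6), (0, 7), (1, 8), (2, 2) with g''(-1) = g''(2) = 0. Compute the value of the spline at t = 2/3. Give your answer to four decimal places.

8.8716

Write m_i for g''(x_i). With h_i = 1, 1, 1 and divided differences Δ_i = 13, 1, -6, the continuity of g' gives the tridiagonal system
  1·m_0 + 4·m_1 + 1·m_2 = 6(Δ_1 - Δ_0) = -72
  1·m_1 + 4·m_2 + 1·m_3 = 6(Δ_2 - Δ_1) = -42
Natural end conditions: m_0 = m_3 = 0.
Hence m_0 = 0, m_1 = -82/5, m_2 = -32/5, m_3 = 0.
On [0, 1], g(t) = 7 + 113/15·t - 41/5·t² + 5/3·t³.
With t = 2/3: g(2/3) = 3593/405.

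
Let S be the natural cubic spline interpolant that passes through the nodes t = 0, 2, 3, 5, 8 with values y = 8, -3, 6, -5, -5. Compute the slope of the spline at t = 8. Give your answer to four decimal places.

With M_i denoting the second derivative at x_i, h_i = 2, 1, 2, 3, and Δ_i = (y_(i+1) − y_i)/h_i = -11/2, 9, -11/2, 0:
  2·M_0 + 6·M_1 + 1·M_2 = 6(Δ_1 - Δ_0) = 87
  1·M_1 + 6·M_2 + 2·M_3 = 6(Δ_2 - Δ_1) = -87
  2·M_2 + 10·M_3 + 3·M_4 = 6(Δ_3 - Δ_2) = 33
Natural end conditions: M_0 = M_4 = 0.
Hence M_0 = 0, M_1 = 2904/163, M_2 = -3243/163, M_3 = 2373/326, M_4 = 0.
On [5, 8], S'(t) = b_3 + 2c_3·(t - 5) + 3d_3·(t - 5)² with b_3 = Δ_3 - h_3(2M_3 + M_4)/6 = -2373/326, c_3 = M_3/2 = 2373/652, d_3 = (M_4 - M_3)/(6h_3) = -791/1956. So S'(8) = 2373/652.

3.6396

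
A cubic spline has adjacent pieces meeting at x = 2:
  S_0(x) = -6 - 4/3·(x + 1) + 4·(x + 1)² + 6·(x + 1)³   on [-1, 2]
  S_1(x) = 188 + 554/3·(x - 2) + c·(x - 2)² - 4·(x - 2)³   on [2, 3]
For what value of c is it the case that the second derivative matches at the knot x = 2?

58

S_0''(x) = 8 + 36·(x + 1), so S_0''(2) = 116. On the right, S_1''(2) = 2c, so c = 58.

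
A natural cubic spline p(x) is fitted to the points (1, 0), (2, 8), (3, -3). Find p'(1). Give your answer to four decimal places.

12.7500

Put m_i = p'' at the i-th knot. Here h = (1, 1) and Δ = (8, -11), so the interior equations h_(i-1)·m_(i-1) + 2(h_(i-1)+h_i)·m_i + h_i·m_(i+1) = 6(Δ_i − Δ_(i-1)) read
  1·m_0 + 4·m_1 + 1·m_2 = 6(Δ_1 - Δ_0) = -114
Natural end conditions: m_0 = m_2 = 0.
Forward elimination and back-substitution give m_0 = 0, m_1 = -57/2, m_2 = 0.
On [1, 2], p'(x) = b_0 + 2c_0·(x - 1) + 3d_0·(x - 1)² with b_0 = Δ_0 - h_0(2m_0 + m_1)/6 = 51/4, c_0 = m_0/2 = 0, d_0 = (m_1 - m_0)/(6h_0) = -19/4. So p'(1) = 51/4.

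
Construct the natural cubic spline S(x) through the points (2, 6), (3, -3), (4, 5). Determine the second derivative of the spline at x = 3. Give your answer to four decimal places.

Let M_i = S''(x_i). Step sizes h_i = 1, 1; slopes of the chords Δ_i = (y_(i+1) - y_i)/h_i = -9, 8.
  1·M_0 + 4·M_1 + 1·M_2 = 6(Δ_1 - Δ_0) = 102
Natural end conditions: M_0 = M_2 = 0.
Solving: M_0 = 0, M_1 = 51/2, M_2 = 0.

25.5000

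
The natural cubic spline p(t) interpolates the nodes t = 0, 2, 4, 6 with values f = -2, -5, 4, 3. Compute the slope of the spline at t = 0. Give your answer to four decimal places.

With σ_i denoting the second derivative at x_i, h_i = 2, 2, 2, and Δ_i = (y_(i+1) − y_i)/h_i = -3/2, 9/2, -1/2:
  2·σ_0 + 8·σ_1 + 2·σ_2 = 6(Δ_1 - Δ_0) = 36
  2·σ_1 + 8·σ_2 + 2·σ_3 = 6(Δ_2 - Δ_1) = -30
Natural end conditions: σ_0 = σ_3 = 0.
Solving: σ_0 = 0, σ_1 = 29/5, σ_2 = -26/5, σ_3 = 0.
On [0, 2], p'(t) = b_0 + 2c_0·t + 3d_0·t² with b_0 = Δ_0 - h_0(2σ_0 + σ_1)/6 = -103/30, c_0 = σ_0/2 = 0, d_0 = (σ_1 - σ_0)/(6h_0) = 29/60. So p'(0) = -103/30.

-3.4333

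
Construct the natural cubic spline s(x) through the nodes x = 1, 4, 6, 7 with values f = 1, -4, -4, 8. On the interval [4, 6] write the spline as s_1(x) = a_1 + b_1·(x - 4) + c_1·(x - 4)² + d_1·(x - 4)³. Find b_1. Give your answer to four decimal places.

-3.1667

With M_i denoting the second derivative at x_i, h_i = 3, 2, 1, and Δ_i = (y_(i+1) − y_i)/h_i = -5/3, 0, 12:
  3·M_0 + 10·M_1 + 2·M_2 = 6(Δ_1 - Δ_0) = 10
  2·M_1 + 6·M_2 + 1·M_3 = 6(Δ_2 - Δ_1) = 72
Natural end conditions: M_0 = M_3 = 0.
Solving the tridiagonal system: M_0 = 0, M_1 = -3/2, M_2 = 25/2, M_3 = 0.
On [4, 6], with s_1(x) = a_1 + b_1·(x - 4) + c_1·(x - 4)² + d_1·(x - 4)³: c_1 = M_1/2 = -3/4, d_1 = (M_2 - M_1)/(6h_1) = 7/6, b_1 = Δ_1 - h_1(2M_1 + M_2)/6 = -19/6.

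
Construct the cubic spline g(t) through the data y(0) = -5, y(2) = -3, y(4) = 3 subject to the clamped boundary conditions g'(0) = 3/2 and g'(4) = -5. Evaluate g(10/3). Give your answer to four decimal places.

3.5000

With M_i denoting the second derivative at x_i, h_i = 2, 2, and Δ_i = (y_(i+1) − y_i)/h_i = 1, 3:
  2·M_0 + 8·M_1 + 2·M_2 = 6(Δ_1 - Δ_0) = 12
Clamped end conditions give two more equations: 2h_0·M_0 + h_0·M_1 = 6(Δ_0 - g'(0)) = -3 and h_1·M_1 + 2h_1·M_2 = 6(g'(4) - Δ_1) = -48.
Forward elimination and back-substitution give M_0 = -31/8, M_1 = 25/4, M_2 = -121/8.
On [2, 4], g(t) = -3 + 31/8·(t - 2) + 25/8·(t - 2)² - 57/32·(t - 2)³.
With (t - 2) = 4/3: g(10/3) = 7/2.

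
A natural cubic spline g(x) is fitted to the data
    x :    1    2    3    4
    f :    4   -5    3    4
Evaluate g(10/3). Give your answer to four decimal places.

4.4444

Let M_i = g''(x_i). Step sizes h_i = 1, 1, 1; slopes of the chords Δ_i = (y_(i+1) - y_i)/h_i = -9, 8, 1.
  1·M_0 + 4·M_1 + 1·M_2 = 6(Δ_1 - Δ_0) = 102
  1·M_1 + 4·M_2 + 1·M_3 = 6(Δ_2 - Δ_1) = -42
Natural end conditions: M_0 = M_3 = 0.
Solving: M_0 = 0, M_1 = 30, M_2 = -18, M_3 = 0.
On [3, 4], g(x) = 3 + 7·(x - 3) - 9·(x - 3)² + 3·(x - 3)³.
With (x - 3) = 1/3: g(10/3) = 40/9.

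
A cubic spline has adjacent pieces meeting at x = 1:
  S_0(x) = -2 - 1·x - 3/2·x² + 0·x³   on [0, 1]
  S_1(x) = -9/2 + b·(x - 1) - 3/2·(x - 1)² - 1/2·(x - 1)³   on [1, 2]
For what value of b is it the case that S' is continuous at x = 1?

-4

S_0'(x) = -1 - 3·x + 0·x², so S_0'(1) = -4. On the right, S_1'(1) = b, so b = -4.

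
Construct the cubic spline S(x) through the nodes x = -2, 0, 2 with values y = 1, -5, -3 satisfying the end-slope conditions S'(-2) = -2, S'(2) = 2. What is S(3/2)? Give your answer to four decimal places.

-4.0156

Put M_i = S'' at the i-th knot. Here h = (2, 2) and Δ = (-3, 1), so the interior equations h_(i-1)·M_(i-1) + 2(h_(i-1)+h_i)·M_i + h_i·M_(i+1) = 6(Δ_i − Δ_(i-1)) read
  2·M_0 + 8·M_1 + 2·M_2 = 6(Δ_1 - Δ_0) = 24
Clamped end conditions give two more equations: 2h_0·M_0 + h_0·M_1 = 6(Δ_0 - S'(-2)) = -6 and h_1·M_1 + 2h_1·M_2 = 6(S'(2) - Δ_1) = 6.
Forward elimination and back-substitution give M_0 = -7/2, M_1 = 4, M_2 = -1/2.
On [0, 2], S(x) = -5 - 3/2·x + 2·x² - 3/8·x³.
With x = 3/2: S(3/2) = -257/64.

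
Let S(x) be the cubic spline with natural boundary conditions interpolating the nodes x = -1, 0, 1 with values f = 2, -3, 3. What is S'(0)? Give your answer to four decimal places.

0.5000

Write M_i for S''(x_i). With h_i = 1, 1 and divided differences Δ_i = -5, 6, the continuity of S' gives the tridiagonal system
  1·M_0 + 4·M_1 + 1·M_2 = 6(Δ_1 - Δ_0) = 66
Natural end conditions: M_0 = M_2 = 0.
Solving the tridiagonal system: M_0 = 0, M_1 = 33/2, M_2 = 0.
On [0, 1], S'(x) = b_1 + 2c_1·x + 3d_1·x² with b_1 = Δ_1 - h_1(2M_1 + M_2)/6 = 1/2, c_1 = M_1/2 = 33/4, d_1 = (M_2 - M_1)/(6h_1) = -11/4. So S'(0) = 1/2.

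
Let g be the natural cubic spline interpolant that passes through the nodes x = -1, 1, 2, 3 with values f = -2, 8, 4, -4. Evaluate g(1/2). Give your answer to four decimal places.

7.3261

Put M_i = g'' at the i-th knot. Here h = (2, 1, 1) and Δ = (5, -4, -8), so the interior equations h_(i-1)·M_(i-1) + 2(h_(i-1)+h_i)·M_i + h_i·M_(i+1) = 6(Δ_i − Δ_(i-1)) read
  2·M_0 + 6·M_1 + 1·M_2 = 6(Δ_1 - Δ_0) = -54
  1·M_1 + 4·M_2 + 1·M_3 = 6(Δ_2 - Δ_1) = -24
Natural end conditions: M_0 = M_3 = 0.
Solving: M_0 = 0, M_1 = -192/23, M_2 = -90/23, M_3 = 0.
On [-1, 1], g(x) = -2 + 179/23·(x + 1) + 0·(x + 1)² - 16/23·(x + 1)³.
With (x + 1) = 3/2: g(1/2) = 337/46.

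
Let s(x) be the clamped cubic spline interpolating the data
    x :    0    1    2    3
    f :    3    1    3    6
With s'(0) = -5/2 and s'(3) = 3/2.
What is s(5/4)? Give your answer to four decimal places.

With M_i denoting the second derivative at x_i, h_i = 1, 1, 1, and Δ_i = (y_(i+1) − y_i)/h_i = -2, 2, 3:
  1·M_0 + 4·M_1 + 1·M_2 = 6(Δ_1 - Δ_0) = 24
  1·M_1 + 4·M_2 + 1·M_3 = 6(Δ_2 - Δ_1) = 6
Clamped end conditions give two more equations: 2h_0·M_0 + h_0·M_1 = 6(Δ_0 - s'(0)) = 3 and h_2·M_2 + 2h_2·M_3 = 6(s'(3) - Δ_2) = -9.
Solving: M_0 = -23/15, M_1 = 91/15, M_2 = 19/15, M_3 = -77/15.
On [1, 2], s(x) = 1 - 7/30·(x - 1) + 91/30·(x - 1)² - 4/5·(x - 1)³.
With (x - 1) = 1/4: s(5/4) = 179/160.

1.1188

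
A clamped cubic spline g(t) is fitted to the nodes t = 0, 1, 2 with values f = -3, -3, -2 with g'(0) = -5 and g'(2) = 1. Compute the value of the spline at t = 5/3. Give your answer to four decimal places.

-2.2778

Write M_i for g''(x_i). With h_i = 1, 1 and divided differences Δ_i = 0, 1, the continuity of g' gives the tridiagonal system
  1·M_0 + 4·M_1 + 1·M_2 = 6(Δ_1 - Δ_0) = 6
Clamped end conditions give two more equations: 2h_0·M_0 + h_0·M_1 = 6(Δ_0 - g'(0)) = 30 and h_1·M_1 + 2h_1·M_2 = 6(g'(2) - Δ_1) = 0.
Forward elimination and back-substitution give M_0 = 33/2, M_1 = -3, M_2 = 3/2.
On [1, 2], g(t) = -3 + 7/4·(t - 1) - 3/2·(t - 1)² + 3/4·(t - 1)³.
With (t - 1) = 2/3: g(5/3) = -41/18.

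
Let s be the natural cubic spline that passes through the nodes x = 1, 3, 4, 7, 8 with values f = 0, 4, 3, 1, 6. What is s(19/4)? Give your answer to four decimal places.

Write M_i for s''(x_i). With h_i = 2, 1, 3, 1 and divided differences Δ_i = 2, -1, -2/3, 5, the continuity of s' gives the tridiagonal system
  2·M_0 + 6·M_1 + 1·M_2 = 6(Δ_1 - Δ_0) = -18
  1·M_1 + 8·M_2 + 3·M_3 = 6(Δ_2 - Δ_1) = 2
  3·M_2 + 8·M_3 + 1·M_4 = 6(Δ_3 - Δ_2) = 34
Natural end conditions: M_0 = M_4 = 0.
Solving: M_0 = 0, M_1 = -452/161, M_2 = -186/161, M_3 = 754/161, M_4 = 0.
On [4, 7], s(x) = 3 - 895/483·(x - 4) - 93/161·(x - 4)² + 470/1449·(x - 4)³.
With (x - 4) = 3/4: s(19/4) = 7327/5152.

1.4222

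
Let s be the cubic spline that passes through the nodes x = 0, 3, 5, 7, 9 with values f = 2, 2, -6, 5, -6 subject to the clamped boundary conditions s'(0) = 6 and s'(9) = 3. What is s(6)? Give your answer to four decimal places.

0.5978

With σ_i denoting the second derivative at x_i, h_i = 3, 2, 2, 2, and Δ_i = (y_(i+1) − y_i)/h_i = 0, -4, 11/2, -11/2:
  3·σ_0 + 10·σ_1 + 2·σ_2 = 6(Δ_1 - Δ_0) = -24
  2·σ_1 + 8·σ_2 + 2·σ_3 = 6(Δ_2 - Δ_1) = 57
  2·σ_2 + 8·σ_3 + 2·σ_4 = 6(Δ_3 - Δ_2) = -66
Clamped end conditions give two more equations: 2h_0·σ_0 + h_0·σ_1 = 6(Δ_0 - s'(0)) = -36 and h_3·σ_3 + 2h_3·σ_4 = 6(s'(9) - Δ_3) = 51.
Solving the tridiagonal system: σ_0 = -97/23, σ_1 = -82/23, σ_2 = 559/46, σ_3 = -761/46, σ_4 = 967/46.
On [5, 7], s(x) = -6 + 67/23·(x - 5) + 559/92·(x - 5)² - 55/23·(x - 5)³.
With (x - 5) = 1: s(6) = 55/92.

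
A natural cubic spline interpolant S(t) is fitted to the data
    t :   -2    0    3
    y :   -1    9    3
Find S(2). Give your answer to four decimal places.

6.8667

With M_i denoting the second derivative at x_i, h_i = 2, 3, and Δ_i = (y_(i+1) − y_i)/h_i = 5, -2:
  2·M_0 + 10·M_1 + 3·M_2 = 6(Δ_1 - Δ_0) = -42
Natural end conditions: M_0 = M_2 = 0.
Forward elimination and back-substitution give M_0 = 0, M_1 = -21/5, M_2 = 0.
On [0, 3], S(t) = 9 + 11/5·t - 21/10·t² + 7/30·t³.
With t = 2: S(2) = 103/15.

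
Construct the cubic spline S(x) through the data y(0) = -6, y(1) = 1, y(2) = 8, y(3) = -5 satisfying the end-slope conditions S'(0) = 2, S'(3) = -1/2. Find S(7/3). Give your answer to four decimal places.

3.5802

Let M_i = S''(x_i). Step sizes h_i = 1, 1, 1; slopes of the chords Δ_i = (y_(i+1) - y_i)/h_i = 7, 7, -13.
  1·M_0 + 4·M_1 + 1·M_2 = 6(Δ_1 - Δ_0) = 0
  1·M_1 + 4·M_2 + 1·M_3 = 6(Δ_2 - Δ_1) = -120
Clamped end conditions give two more equations: 2h_0·M_0 + h_0·M_1 = 6(Δ_0 - S'(0)) = 30 and h_2·M_2 + 2h_2·M_3 = 6(S'(3) - Δ_2) = 75.
Solving: M_0 = 31/3, M_1 = 28/3, M_2 = -143/3, M_3 = 184/3.
On [2, 3], S(x) = 8 - 22/3·(x - 2) - 143/6·(x - 2)² + 109/6·(x - 2)³.
With (x - 2) = 1/3: S(7/3) = 290/81.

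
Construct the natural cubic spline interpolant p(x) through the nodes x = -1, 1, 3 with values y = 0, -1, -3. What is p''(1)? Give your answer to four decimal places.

With m_i denoting the second derivative at x_i, h_i = 2, 2, and Δ_i = (y_(i+1) − y_i)/h_i = -1/2, -1:
  2·m_0 + 8·m_1 + 2·m_2 = 6(Δ_1 - Δ_0) = -3
Natural end conditions: m_0 = m_2 = 0.
Solving: m_0 = 0, m_1 = -3/8, m_2 = 0.

-0.3750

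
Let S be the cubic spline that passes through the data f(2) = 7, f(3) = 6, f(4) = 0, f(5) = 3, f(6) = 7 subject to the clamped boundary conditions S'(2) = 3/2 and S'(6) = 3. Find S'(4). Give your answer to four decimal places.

Put M_i = S'' at the i-th knot. Here h = (1, 1, 1, 1) and Δ = (-1, -6, 3, 4), so the interior equations h_(i-1)·M_(i-1) + 2(h_(i-1)+h_i)·M_i + h_i·M_(i+1) = 6(Δ_i − Δ_(i-1)) read
  1·M_0 + 4·M_1 + 1·M_2 = 6(Δ_1 - Δ_0) = -30
  1·M_1 + 4·M_2 + 1·M_3 = 6(Δ_2 - Δ_1) = 54
  1·M_2 + 4·M_3 + 1·M_4 = 6(Δ_3 - Δ_2) = 6
Clamped end conditions give two more equations: 2h_0·M_0 + h_0·M_1 = 6(Δ_0 - S'(2)) = -15 and h_3·M_3 + 2h_3·M_4 = 6(S'(6) - Δ_3) = -6.
Solving the tridiagonal system: M_0 = -15/8, M_1 = -45/4, M_2 = 135/8, M_3 = -9/4, M_4 = -15/8.
On [4, 5], S'(x) = b_2 + 2c_2·(x - 4) + 3d_2·(x - 4)² with b_2 = Δ_2 - h_2(2M_2 + M_3)/6 = -9/4, c_2 = M_2/2 = 135/16, d_2 = (M_3 - M_2)/(6h_2) = -51/16. So S'(4) = -9/4.

-2.2500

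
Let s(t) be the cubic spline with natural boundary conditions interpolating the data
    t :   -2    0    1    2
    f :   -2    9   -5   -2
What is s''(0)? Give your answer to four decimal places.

Put m_i = s'' at the i-th knot. Here h = (2, 1, 1) and Δ = (11/2, -14, 3), so the interior equations h_(i-1)·m_(i-1) + 2(h_(i-1)+h_i)·m_i + h_i·m_(i+1) = 6(Δ_i − Δ_(i-1)) read
  2·m_0 + 6·m_1 + 1·m_2 = 6(Δ_1 - Δ_0) = -117
  1·m_1 + 4·m_2 + 1·m_3 = 6(Δ_2 - Δ_1) = 102
Natural end conditions: m_0 = m_3 = 0.
Forward elimination and back-substitution give m_0 = 0, m_1 = -570/23, m_2 = 729/23, m_3 = 0.

-24.7826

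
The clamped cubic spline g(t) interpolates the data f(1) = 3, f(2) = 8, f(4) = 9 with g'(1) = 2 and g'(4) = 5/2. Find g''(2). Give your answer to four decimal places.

Write σ_i for g''(x_i). With h_i = 1, 2 and divided differences Δ_i = 5, 1/2, the continuity of g' gives the tridiagonal system
  1·σ_0 + 6·σ_1 + 2·σ_2 = 6(Δ_1 - Δ_0) = -27
Clamped end conditions give two more equations: 2h_0·σ_0 + h_0·σ_1 = 6(Δ_0 - g'(1)) = 18 and h_1·σ_1 + 2h_1·σ_2 = 6(g'(4) - Δ_1) = 12.
Forward elimination and back-substitution give σ_0 = 41/3, σ_1 = -28/3, σ_2 = 23/3.

-9.3333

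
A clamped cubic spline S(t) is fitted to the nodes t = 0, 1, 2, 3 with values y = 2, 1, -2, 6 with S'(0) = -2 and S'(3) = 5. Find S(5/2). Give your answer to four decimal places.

Put σ_i = S'' at the i-th knot. Here h = (1, 1, 1) and Δ = (-1, -3, 8), so the interior equations h_(i-1)·σ_(i-1) + 2(h_(i-1)+h_i)·σ_i + h_i·σ_(i+1) = 6(Δ_i − Δ_(i-1)) read
  1·σ_0 + 4·σ_1 + 1·σ_2 = 6(Δ_1 - Δ_0) = -12
  1·σ_1 + 4·σ_2 + 1·σ_3 = 6(Δ_2 - Δ_1) = 66
Clamped end conditions give two more equations: 2h_0·σ_0 + h_0·σ_1 = 6(Δ_0 - S'(0)) = 6 and h_2·σ_2 + 2h_2·σ_3 = 6(S'(3) - Δ_2) = -18.
Hence σ_0 = 26/3, σ_1 = -34/3, σ_2 = 74/3, σ_3 = -64/3.
On [2, 3], S(t) = -2 + 10/3·(t - 2) + 37/3·(t - 2)² - 23/3·(t - 2)³.
With (t - 2) = 1/2: S(5/2) = 43/24.

1.7917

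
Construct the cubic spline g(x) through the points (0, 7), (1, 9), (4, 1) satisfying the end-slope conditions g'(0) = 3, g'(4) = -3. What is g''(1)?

-4

Write M_i for g''(x_i). With h_i = 1, 3 and divided differences Δ_i = 2, -8/3, the continuity of g' gives the tridiagonal system
  1·M_0 + 8·M_1 + 3·M_2 = 6(Δ_1 - Δ_0) = -28
Clamped end conditions give two more equations: 2h_0·M_0 + h_0·M_1 = 6(Δ_0 - g'(0)) = -6 and h_1·M_1 + 2h_1·M_2 = 6(g'(4) - Δ_1) = -2.
Hence M_0 = -1, M_1 = -4, M_2 = 5/3.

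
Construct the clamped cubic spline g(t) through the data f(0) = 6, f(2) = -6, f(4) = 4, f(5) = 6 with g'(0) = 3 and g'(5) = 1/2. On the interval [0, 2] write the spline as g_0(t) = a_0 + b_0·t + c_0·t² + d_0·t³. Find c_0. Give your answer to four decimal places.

-10.6522

Let m_i = g''(x_i). Step sizes h_i = 2, 2, 1; slopes of the chords Δ_i = (y_(i+1) - y_i)/h_i = -6, 5, 2.
  2·m_0 + 8·m_1 + 2·m_2 = 6(Δ_1 - Δ_0) = 66
  2·m_1 + 6·m_2 + 1·m_3 = 6(Δ_2 - Δ_1) = -18
Clamped end conditions give two more equations: 2h_0·m_0 + h_0·m_1 = 6(Δ_0 - g'(0)) = -54 and h_2·m_2 + 2h_2·m_3 = 6(g'(5) - Δ_2) = -9.
Solving: m_0 = -490/23, m_1 = 359/23, m_2 = -187/23, m_3 = -10/23.
On [0, 2], with g_0(t) = a_0 + b_0·t + c_0·t² + d_0·t³: c_0 = m_0/2 = -245/23, d_0 = (m_1 - m_0)/(6h_0) = 283/92, b_0 = Δ_0 - h_0(2m_0 + m_1)/6 = 3.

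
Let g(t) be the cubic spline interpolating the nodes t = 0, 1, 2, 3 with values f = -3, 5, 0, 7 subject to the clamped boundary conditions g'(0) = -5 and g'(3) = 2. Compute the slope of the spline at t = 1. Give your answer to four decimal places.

Write σ_i for g''(x_i). With h_i = 1, 1, 1 and divided differences Δ_i = 8, -5, 7, the continuity of g' gives the tridiagonal system
  1·σ_0 + 4·σ_1 + 1·σ_2 = 6(Δ_1 - Δ_0) = -78
  1·σ_1 + 4·σ_2 + 1·σ_3 = 6(Δ_2 - Δ_1) = 72
Clamped end conditions give two more equations: 2h_0·σ_0 + h_0·σ_1 = 6(Δ_0 - g'(0)) = 78 and h_2·σ_2 + 2h_2·σ_3 = 6(g'(3) - Δ_2) = -30.
Solving the tridiagonal system: σ_0 = 916/15, σ_1 = -662/15, σ_2 = 562/15, σ_3 = -506/15.
On [1, 2], g'(t) = b_1 + 2c_1·(t - 1) + 3d_1·(t - 1)² with b_1 = Δ_1 - h_1(2σ_1 + σ_2)/6 = 52/15, c_1 = σ_1/2 = -331/15, d_1 = (σ_2 - σ_1)/(6h_1) = 68/5. So g'(1) = 52/15.

3.4667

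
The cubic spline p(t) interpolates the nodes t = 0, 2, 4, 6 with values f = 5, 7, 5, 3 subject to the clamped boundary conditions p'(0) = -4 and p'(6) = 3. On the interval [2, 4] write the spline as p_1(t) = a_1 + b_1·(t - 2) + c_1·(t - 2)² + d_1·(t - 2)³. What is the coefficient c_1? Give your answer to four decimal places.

-1.8333

Write m_i for p''(x_i). With h_i = 2, 2, 2 and divided differences Δ_i = 1, -1, -1, the continuity of p' gives the tridiagonal system
  2·m_0 + 8·m_1 + 2·m_2 = 6(Δ_1 - Δ_0) = -12
  2·m_1 + 8·m_2 + 2·m_3 = 6(Δ_2 - Δ_1) = 0
Clamped end conditions give two more equations: 2h_0·m_0 + h_0·m_1 = 6(Δ_0 - p'(0)) = 30 and h_2·m_2 + 2h_2·m_3 = 6(p'(6) - Δ_2) = 24.
Solving: m_0 = 28/3, m_1 = -11/3, m_2 = -2/3, m_3 = 19/3.
On [2, 4], with p_1(t) = a_1 + b_1·(t - 2) + c_1·(t - 2)² + d_1·(t - 2)³: c_1 = m_1/2 = -11/6, d_1 = (m_2 - m_1)/(6h_1) = 1/4, b_1 = Δ_1 - h_1(2m_1 + m_2)/6 = 5/3.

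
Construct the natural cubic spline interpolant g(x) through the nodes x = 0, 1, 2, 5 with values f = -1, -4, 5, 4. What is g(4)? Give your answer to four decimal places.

Put σ_i = g'' at the i-th knot. Here h = (1, 1, 3) and Δ = (-3, 9, -1/3), so the interior equations h_(i-1)·σ_(i-1) + 2(h_(i-1)+h_i)·σ_i + h_i·σ_(i+1) = 6(Δ_i − Δ_(i-1)) read
  1·σ_0 + 4·σ_1 + 1·σ_2 = 6(Δ_1 - Δ_0) = 72
  1·σ_1 + 8·σ_2 + 3·σ_3 = 6(Δ_2 - Δ_1) = -56
Natural end conditions: σ_0 = σ_3 = 0.
Hence σ_0 = 0, σ_1 = 632/31, σ_2 = -296/31, σ_3 = 0.
On [2, 5], g(x) = 5 + 857/93·(x - 2) - 148/31·(x - 2)² + 148/279·(x - 2)³.
With (x - 2) = 2: g(4) = 2393/279.

8.5771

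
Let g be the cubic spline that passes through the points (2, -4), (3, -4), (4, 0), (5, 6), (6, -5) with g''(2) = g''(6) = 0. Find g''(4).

9

With M_i denoting the second derivative at x_i, h_i = 1, 1, 1, 1, and Δ_i = (y_(i+1) − y_i)/h_i = 0, 4, 6, -11:
  1·M_0 + 4·M_1 + 1·M_2 = 6(Δ_1 - Δ_0) = 24
  1·M_1 + 4·M_2 + 1·M_3 = 6(Δ_2 - Δ_1) = 12
  1·M_2 + 4·M_3 + 1·M_4 = 6(Δ_3 - Δ_2) = -102
Natural end conditions: M_0 = M_4 = 0.
Hence M_0 = 0, M_1 = 15/4, M_2 = 9, M_3 = -111/4, M_4 = 0.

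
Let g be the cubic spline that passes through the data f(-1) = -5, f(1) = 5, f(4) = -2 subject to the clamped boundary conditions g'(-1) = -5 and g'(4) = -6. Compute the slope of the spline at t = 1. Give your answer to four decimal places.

5.8000

With σ_i denoting the second derivative at x_i, h_i = 2, 3, and Δ_i = (y_(i+1) − y_i)/h_i = 5, -7/3:
  2·σ_0 + 10·σ_1 + 3·σ_2 = 6(Δ_1 - Δ_0) = -44
Clamped end conditions give two more equations: 2h_0·σ_0 + h_0·σ_1 = 6(Δ_0 - g'(-1)) = 60 and h_1·σ_1 + 2h_1·σ_2 = 6(g'(4) - Δ_1) = -22.
Forward elimination and back-substitution give σ_0 = 96/5, σ_1 = -42/5, σ_2 = 8/15.
On [1, 4], g'(t) = b_1 + 2c_1·(t - 1) + 3d_1·(t - 1)² with b_1 = Δ_1 - h_1(2σ_1 + σ_2)/6 = 29/5, c_1 = σ_1/2 = -21/5, d_1 = (σ_2 - σ_1)/(6h_1) = 67/135. So g'(1) = 29/5.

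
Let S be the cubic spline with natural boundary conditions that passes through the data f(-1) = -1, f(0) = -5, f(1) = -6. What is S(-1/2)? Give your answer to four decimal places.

-3.2813

Write σ_i for S''(x_i). With h_i = 1, 1 and divided differences Δ_i = -4, -1, the continuity of S' gives the tridiagonal system
  1·σ_0 + 4·σ_1 + 1·σ_2 = 6(Δ_1 - Δ_0) = 18
Natural end conditions: σ_0 = σ_2 = 0.
Hence σ_0 = 0, σ_1 = 9/2, σ_2 = 0.
On [-1, 0], S(x) = -1 - 19/4·(x + 1) + 0·(x + 1)² + 3/4·(x + 1)³.
With (x + 1) = 1/2: S(-1/2) = -105/32.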